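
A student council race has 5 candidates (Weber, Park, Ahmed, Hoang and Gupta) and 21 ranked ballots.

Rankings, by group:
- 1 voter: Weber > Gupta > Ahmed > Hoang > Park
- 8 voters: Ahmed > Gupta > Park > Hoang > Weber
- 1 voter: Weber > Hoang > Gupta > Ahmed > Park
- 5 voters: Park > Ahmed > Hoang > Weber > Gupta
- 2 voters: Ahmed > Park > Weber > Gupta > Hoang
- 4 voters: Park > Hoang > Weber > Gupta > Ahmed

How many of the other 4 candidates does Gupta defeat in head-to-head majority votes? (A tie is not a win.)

1

Gupta against each rival (21 voters):
Gupta vs Weber: Gupta is ranked higher on 8 ballots, Weber on 13. Weber wins 13–8.
Gupta–Park: Park 11–10.
Gupta vs Ahmed: Gupta preferred on 1+1+4 = 6 ballots; Ahmed wins 15–6.
Gupta vs Hoang: Gupta is ranked higher on 1+8+2 = 11 ballots, Hoang on 10. Gupta wins 11–10.
Gupta beats Hoang; loses to Weber, Park, Ahmed — 1 pairwise win.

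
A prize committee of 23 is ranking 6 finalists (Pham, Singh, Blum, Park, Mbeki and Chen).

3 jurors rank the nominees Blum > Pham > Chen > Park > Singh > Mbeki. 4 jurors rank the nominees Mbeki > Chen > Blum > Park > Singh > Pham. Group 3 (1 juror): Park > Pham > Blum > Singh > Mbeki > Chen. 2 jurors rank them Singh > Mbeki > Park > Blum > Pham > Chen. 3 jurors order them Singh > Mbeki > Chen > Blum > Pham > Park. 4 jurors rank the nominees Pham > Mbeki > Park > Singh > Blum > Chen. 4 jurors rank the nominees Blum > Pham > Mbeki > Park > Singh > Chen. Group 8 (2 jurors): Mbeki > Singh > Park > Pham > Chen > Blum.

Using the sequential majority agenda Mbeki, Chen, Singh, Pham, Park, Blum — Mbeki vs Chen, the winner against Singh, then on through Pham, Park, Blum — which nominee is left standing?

Round 1: Mbeki vs Chen — 20–3, Mbeki advances.
Round 2: Mbeki vs Singh — 14–9, Mbeki advances.
Round 3: Mbeki vs Pham — 11–12, Pham advances.
Round 4: Pham vs Park — 14–9, Pham advances.
Round 5: Pham vs Blum — 7–16, Blum advances.
Blum survives the agenda.

Blum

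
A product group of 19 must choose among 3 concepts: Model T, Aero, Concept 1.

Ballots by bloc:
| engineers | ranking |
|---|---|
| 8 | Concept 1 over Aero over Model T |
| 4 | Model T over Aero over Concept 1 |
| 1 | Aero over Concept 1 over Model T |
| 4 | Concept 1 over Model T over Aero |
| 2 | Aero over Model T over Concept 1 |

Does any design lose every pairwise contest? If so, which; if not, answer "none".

Head-to-head results (19 engineers):
Model T vs Aero: Aero, 11–8.
Model T vs Concept 1: Concept 1, 13–6.
Aero vs Concept 1: Aero is ranked higher on 4+1+2 = 7 ballots, Concept 1 on 12. Concept 1 wins 12–7.
Only Model T has no wins; Model T is the Condorcet loser.

Model T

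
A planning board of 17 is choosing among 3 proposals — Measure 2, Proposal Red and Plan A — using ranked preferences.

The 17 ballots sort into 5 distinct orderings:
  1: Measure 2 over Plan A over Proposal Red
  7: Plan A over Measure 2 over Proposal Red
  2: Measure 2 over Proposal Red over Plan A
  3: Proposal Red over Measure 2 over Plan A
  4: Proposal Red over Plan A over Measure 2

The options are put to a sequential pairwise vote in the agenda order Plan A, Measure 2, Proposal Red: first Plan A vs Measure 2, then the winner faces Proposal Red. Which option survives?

Round 1: Plan A vs Measure 2 — 11–6, Plan A advances.
Round 2: Plan A vs Proposal Red — 8–9, Proposal Red advances.
The agenda winner is Proposal Red.

Proposal Red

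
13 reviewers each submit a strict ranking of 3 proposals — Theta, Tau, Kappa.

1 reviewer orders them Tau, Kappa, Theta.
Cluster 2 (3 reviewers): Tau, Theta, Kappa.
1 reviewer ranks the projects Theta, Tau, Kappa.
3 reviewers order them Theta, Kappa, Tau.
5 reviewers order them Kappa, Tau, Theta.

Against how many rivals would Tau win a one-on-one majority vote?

1

Tau against each rival (13 reviewers):
Tau vs Theta: Tau, 9–4.
Tau–Kappa: Kappa 8–5.
Tau beats Theta; loses to Kappa — 1 pairwise win.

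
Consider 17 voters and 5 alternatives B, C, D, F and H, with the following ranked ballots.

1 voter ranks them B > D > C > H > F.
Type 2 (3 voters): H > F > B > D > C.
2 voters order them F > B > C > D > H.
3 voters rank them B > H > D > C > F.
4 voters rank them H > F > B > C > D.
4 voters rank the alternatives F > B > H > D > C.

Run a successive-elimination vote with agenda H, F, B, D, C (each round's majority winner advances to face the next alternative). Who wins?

Round 1: H vs F — 11–6, H advances.
Round 2: H vs B — 7–10, B advances.
Round 3: B vs D — 17–0, B advances.
Round 4: B vs C — 17–0, B advances.
B survives the agenda.

B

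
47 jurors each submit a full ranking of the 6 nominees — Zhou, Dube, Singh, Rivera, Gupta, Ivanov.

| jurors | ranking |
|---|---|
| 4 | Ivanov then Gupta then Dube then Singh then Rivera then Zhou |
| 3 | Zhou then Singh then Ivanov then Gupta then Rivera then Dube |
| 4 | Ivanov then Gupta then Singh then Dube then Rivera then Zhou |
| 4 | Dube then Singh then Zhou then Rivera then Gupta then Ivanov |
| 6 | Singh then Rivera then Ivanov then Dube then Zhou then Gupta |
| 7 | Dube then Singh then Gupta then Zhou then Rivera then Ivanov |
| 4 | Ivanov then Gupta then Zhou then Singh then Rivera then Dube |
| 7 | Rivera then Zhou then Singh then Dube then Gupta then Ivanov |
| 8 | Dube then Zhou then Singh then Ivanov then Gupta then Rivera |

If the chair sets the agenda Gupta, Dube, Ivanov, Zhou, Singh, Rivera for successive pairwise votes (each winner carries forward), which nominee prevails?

Round 1: Gupta vs Dube — 15–32, Dube advances.
Round 2: Dube vs Ivanov — 26–21, Dube advances.
Round 3: Dube vs Zhou — 33–14, Dube advances.
Round 4: Dube vs Singh — 23–24, Singh advances.
Round 5: Singh vs Rivera — 40–7, Singh advances.
Singh survives the agenda.

Singh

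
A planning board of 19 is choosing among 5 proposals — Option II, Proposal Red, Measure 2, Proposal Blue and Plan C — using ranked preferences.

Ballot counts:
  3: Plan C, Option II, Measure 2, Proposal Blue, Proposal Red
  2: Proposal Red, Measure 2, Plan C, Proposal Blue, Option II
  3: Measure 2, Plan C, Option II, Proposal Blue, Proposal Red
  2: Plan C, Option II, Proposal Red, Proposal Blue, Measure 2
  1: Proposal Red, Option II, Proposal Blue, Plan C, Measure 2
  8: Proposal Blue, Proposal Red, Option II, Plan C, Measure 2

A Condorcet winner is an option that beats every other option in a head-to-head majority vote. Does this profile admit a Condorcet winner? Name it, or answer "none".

Head-to-head results (19 council members):
Option II vs Proposal Red: 3+3+2 = 8 for Option II, 11 for Proposal Red — Proposal Red by 11–8.
Option II vs Measure 2: 14 to 5, Option II.
Option II vs Proposal Blue: 9 to 10, Proposal Blue.
Option II–Plan C: Plan C 10–9.
Proposal Red vs Measure 2: Proposal Red is ranked higher on 2+2+1+8 = 13 ballots, Measure 2 on 6. Proposal Red wins 13–6.
Proposal Red vs Proposal Blue: 5 to 14, Proposal Blue.
Proposal Red vs Plan C: 11 to 8, Proposal Red.
Measure 2–Proposal Blue: Proposal Blue 11–8.
Measure 2–Plan C: Plan C 14–5.
Proposal Blue vs Plan C: Plan C wins 10–9.
Each option drops at least one matchup (Option II loses to Proposal Red; Proposal Red loses to Proposal Blue; Measure 2 loses to Option II; Proposal Blue loses to Plan C; Plan C loses to Proposal Red); the cycle Proposal Red > Plan C > Proposal Blue > Proposal Red rules out a Condorcet winner.

none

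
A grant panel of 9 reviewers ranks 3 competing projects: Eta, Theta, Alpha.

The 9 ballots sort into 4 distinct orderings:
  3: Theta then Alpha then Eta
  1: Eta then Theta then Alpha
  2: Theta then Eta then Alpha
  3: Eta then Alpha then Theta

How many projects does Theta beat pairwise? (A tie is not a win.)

Theta against each rival (9 reviewers):
Theta vs Eta: Theta preferred on 3+2 = 5 ballots; Theta wins 5–4.
Theta vs Alpha: Theta wins 6–3.
Theta beats Eta, Alpha — 2 pairwise wins.

2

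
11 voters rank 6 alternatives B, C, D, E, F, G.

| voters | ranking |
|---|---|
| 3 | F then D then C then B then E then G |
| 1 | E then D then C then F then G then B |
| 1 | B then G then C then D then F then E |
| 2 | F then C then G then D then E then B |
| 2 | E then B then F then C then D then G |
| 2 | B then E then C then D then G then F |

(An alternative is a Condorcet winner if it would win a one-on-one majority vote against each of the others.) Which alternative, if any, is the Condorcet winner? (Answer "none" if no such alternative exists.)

Head-to-head results (11 voters):
B vs C: 5 to 6, C.
B vs D: B is ranked higher on 1+2+2 = 5 ballots, D on 6. D wins 6–5.
B vs E: 3+1+2 = 6 for B, 5 for E — B by 6–5.
B vs F: 1+2+2 = 5 for B, 6 for F — F by 6–5.
B vs G: B wins 8–3.
C vs D: 7 to 4, C.
C vs E: C wins 6–5.
C vs F: 4 to 7, F.
C vs G: 10 to 1, C.
D vs E: D wins 6–5.
D vs F: F, 7–4.
D vs G: 8 to 3, D.
E vs F: F wins 6–5.
E vs G: 3+1+2+2 = 8 for E, 3 for G — E by 8–3.
F vs G: 3+1+2+2 = 8 for F, 3 for G — F by 8–3.
Only F has no losses; F is the Condorcet winner.

F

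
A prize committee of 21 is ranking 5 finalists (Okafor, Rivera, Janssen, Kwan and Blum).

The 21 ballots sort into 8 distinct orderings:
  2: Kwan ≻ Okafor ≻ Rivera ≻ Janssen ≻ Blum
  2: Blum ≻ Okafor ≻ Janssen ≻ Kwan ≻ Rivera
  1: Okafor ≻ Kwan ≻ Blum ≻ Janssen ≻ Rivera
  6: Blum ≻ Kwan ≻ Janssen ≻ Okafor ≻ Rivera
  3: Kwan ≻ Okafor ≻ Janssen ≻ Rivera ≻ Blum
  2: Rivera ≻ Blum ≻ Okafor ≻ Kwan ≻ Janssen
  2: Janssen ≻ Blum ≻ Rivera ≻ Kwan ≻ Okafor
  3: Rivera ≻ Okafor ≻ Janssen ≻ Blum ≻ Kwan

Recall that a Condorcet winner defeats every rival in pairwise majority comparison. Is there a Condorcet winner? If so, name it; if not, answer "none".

Blum

Check each pair by majority over 21 ballots:
Okafor–Rivera: Okafor 14–7.
Okafor vs Janssen: Okafor wins 13–8.
Okafor–Kwan: Kwan 13–8.
Okafor vs Blum: Blum wins 12–9.
Rivera vs Janssen: Janssen wins 14–7.
Rivera–Kwan: Kwan 14–7.
Rivera vs Blum: Blum, 11–10.
Janssen–Kwan: Kwan 14–7.
Janssen vs Blum: Blum, 11–10.
Kwan vs Blum: Blum wins 15–6.
Only Blum has no losses; Blum is the Condorcet winner.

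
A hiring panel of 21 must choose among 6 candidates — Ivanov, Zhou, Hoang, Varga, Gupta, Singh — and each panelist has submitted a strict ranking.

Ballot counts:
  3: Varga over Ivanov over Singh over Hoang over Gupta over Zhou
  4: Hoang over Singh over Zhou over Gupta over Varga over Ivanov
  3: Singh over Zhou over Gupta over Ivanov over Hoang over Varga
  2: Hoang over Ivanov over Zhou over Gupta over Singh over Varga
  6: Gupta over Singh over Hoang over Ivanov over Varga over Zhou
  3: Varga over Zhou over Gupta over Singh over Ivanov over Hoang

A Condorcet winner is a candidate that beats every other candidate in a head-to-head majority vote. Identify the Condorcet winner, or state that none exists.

none

Head-to-head results (21 committee members):
Ivanov vs Zhou: Ivanov wins 11–10.
Ivanov vs Hoang: Hoang wins 12–9.
Ivanov vs Varga: 11 to 10, Ivanov.
Ivanov–Gupta: Gupta 16–5.
Ivanov–Singh: Singh 16–5.
Zhou–Hoang: Hoang 15–6.
Zhou–Varga: Varga 12–9.
Zhou–Gupta: Zhou 12–9.
Zhou vs Singh: Singh, 16–5.
Hoang vs Varga: 15 to 6, Hoang.
Hoang vs Gupta: 3+4+2 = 9 for Hoang, 12 for Gupta — Gupta by 12–9.
Hoang vs Singh: 4+2 = 6 for Hoang, 15 for Singh — Singh by 15–6.
Varga vs Gupta: Gupta wins 15–6.
Varga–Singh: Singh 15–6.
Gupta vs Singh: 2+6+3 = 11 for Gupta, 10 for Singh — Gupta by 11–10.
Every candidate loses at least once (Ivanov loses to Hoang; Zhou loses to Ivanov; Hoang loses to Gupta; Varga loses to Ivanov; Gupta loses to Zhou; Singh loses to Gupta). The majority relation contains the cycle Ivanov → Zhou → Gupta → Ivanov, so there is no Condorcet winner.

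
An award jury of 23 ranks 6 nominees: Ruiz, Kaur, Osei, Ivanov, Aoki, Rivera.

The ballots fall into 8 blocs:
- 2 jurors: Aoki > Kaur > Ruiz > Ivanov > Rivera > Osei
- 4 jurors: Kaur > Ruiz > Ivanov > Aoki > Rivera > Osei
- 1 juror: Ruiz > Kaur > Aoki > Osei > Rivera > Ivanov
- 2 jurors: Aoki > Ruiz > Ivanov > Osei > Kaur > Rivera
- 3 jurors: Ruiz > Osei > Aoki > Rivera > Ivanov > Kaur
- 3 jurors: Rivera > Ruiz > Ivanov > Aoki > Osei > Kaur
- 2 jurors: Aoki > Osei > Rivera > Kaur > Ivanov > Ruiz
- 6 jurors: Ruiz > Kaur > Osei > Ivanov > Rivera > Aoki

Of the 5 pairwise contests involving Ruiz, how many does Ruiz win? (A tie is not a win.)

Ruiz against each rival (23 jurors):
Ruiz vs Kaur: Ruiz is ranked higher on 1+2+3+3+6 = 15 ballots, Kaur on 8. Ruiz wins 15–8.
Ruiz vs Osei: Ruiz, 21–2.
Ruiz vs Ivanov: Ruiz, 21–2.
Ruiz vs Aoki: Ruiz, 17–6.
Ruiz–Rivera: Ruiz 18–5.
Ruiz beats Kaur, Osei, Ivanov, Aoki, Rivera — 5 pairwise wins.

5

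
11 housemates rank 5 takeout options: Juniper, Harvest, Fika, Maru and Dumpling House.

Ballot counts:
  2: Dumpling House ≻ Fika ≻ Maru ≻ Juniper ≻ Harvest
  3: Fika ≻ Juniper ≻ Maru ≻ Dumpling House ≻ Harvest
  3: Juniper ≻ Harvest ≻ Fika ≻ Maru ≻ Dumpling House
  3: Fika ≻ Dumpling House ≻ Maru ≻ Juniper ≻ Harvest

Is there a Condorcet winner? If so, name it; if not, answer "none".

Fika

Pairwise majorities:
Juniper vs Harvest: Juniper preferred on 2+3+3+3 = 11 ballots; Juniper wins 11–0.
Juniper vs Fika: Fika, 8–3.
Juniper vs Maru: Juniper, 6–5.
Juniper vs Dumpling House: 6 to 5, Juniper.
Harvest–Fika: Fika 8–3.
Harvest vs Maru: Harvest preferred on 3 ballots; Maru wins 8–3.
Harvest vs Dumpling House: Harvest preferred on 3 ballots; Dumpling House wins 8–3.
Fika–Maru: Fika 11–0.
Fika vs Dumpling House: Fika is ranked higher on 3+3+3 = 9 ballots, Dumpling House on 2. Fika wins 9–2.
Maru vs Dumpling House: 3+3 = 6 for Maru, 5 for Dumpling House — Maru by 6–5.
Fika beats each of Juniper, Harvest, Maru, Dumpling House — Fika is the Condorcet winner.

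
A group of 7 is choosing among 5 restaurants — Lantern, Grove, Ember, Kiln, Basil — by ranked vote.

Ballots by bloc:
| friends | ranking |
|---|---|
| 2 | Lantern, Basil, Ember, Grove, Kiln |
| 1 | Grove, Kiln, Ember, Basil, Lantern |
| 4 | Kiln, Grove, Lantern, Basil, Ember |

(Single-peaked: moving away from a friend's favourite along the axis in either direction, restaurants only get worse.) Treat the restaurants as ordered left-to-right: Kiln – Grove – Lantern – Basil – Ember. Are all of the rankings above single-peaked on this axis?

no

Axis positions: Kiln=1, Grove=2, Lantern=3, Basil=4, Ember=5.
Bloc 1 (peak Lantern at position 3): ranking walks positions 3-4-5-2-1, expanding outward from the peak — single-peaked.
Bloc 2: ranking walks positions 2-1-5-4-3; Ember is ranked above Lantern even though Lantern lies between Ember and the peak Grove on the axis — preferences dip and rise again. Not single-peaked.
Bloc 3 (peak Kiln at position 1): ranking walks positions 1-2-3-4-5, expanding outward from the peak — single-peaked.
Bloc 2 violates single-peakedness, so the profile is not single-peaked on this axis.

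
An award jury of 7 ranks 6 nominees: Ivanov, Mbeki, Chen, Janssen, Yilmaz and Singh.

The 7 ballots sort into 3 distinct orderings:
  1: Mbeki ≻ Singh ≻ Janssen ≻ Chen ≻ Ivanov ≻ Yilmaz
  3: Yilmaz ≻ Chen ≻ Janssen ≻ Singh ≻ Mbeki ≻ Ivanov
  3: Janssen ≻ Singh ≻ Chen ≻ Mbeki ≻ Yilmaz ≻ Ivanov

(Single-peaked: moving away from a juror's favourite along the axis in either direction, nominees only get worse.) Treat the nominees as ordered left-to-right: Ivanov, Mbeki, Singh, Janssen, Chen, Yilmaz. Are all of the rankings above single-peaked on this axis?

Axis positions: Ivanov=1, Mbeki=2, Singh=3, Janssen=4, Chen=5, Yilmaz=6.
Type 1 (peak Mbeki at position 2): ranking walks positions 2-3-4-5-1-6, expanding outward from the peak — single-peaked.
Type 2 (peak Yilmaz at position 6): ranking walks positions 6-5-4-3-2-1, expanding outward from the peak — single-peaked.
Type 3 (peak Janssen at position 4): ranking walks positions 4-3-5-2-6-1, expanding outward from the peak — single-peaked.
Every ranking is single-peaked on this axis.

yes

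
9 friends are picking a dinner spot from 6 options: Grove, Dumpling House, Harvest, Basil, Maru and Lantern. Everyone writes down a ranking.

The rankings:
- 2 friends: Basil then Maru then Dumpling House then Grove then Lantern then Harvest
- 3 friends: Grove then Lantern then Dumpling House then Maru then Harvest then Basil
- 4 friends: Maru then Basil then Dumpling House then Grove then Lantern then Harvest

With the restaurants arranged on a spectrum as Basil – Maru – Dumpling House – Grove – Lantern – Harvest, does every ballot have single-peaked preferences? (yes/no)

yes

Axis positions: Basil=1, Maru=2, Dumpling House=3, Grove=4, Lantern=5, Harvest=6.
Type 1 (peak Basil at position 1): ranking walks positions 1-2-3-4-5-6, expanding outward from the peak — single-peaked.
Type 2 (peak Grove at position 4): ranking walks positions 4-5-3-2-6-1, expanding outward from the peak — single-peaked.
Type 3 (peak Maru at position 2): ranking walks positions 2-1-3-4-5-6, expanding outward from the peak — single-peaked.
Every ranking is single-peaked on this axis.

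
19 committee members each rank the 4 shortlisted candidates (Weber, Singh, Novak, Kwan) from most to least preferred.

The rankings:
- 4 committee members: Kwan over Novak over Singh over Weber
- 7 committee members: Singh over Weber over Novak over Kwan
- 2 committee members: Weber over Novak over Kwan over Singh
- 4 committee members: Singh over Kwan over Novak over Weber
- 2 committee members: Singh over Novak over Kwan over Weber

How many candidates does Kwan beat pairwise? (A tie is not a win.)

1

Kwan against each rival (19 committee members):
Kwan vs Weber: Kwan wins 10–9.
Kwan–Singh: Singh 13–6.
Kwan–Novak: Novak 11–8.
Kwan beats Weber; loses to Singh, Novak — 1 pairwise win.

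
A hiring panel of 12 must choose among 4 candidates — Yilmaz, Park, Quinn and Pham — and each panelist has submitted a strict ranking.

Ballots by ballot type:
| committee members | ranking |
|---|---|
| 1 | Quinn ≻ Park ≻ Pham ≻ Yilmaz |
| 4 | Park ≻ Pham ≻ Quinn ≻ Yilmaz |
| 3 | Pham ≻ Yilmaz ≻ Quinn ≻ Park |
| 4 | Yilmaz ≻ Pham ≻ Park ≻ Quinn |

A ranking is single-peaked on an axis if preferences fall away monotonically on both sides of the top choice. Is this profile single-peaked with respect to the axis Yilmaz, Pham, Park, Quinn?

no

Axis positions: Yilmaz=1, Pham=2, Park=3, Quinn=4.
Ballot type 1 (peak Quinn at position 4): ranking walks positions 4-3-2-1, expanding outward from the peak — single-peaked.
Ballot type 2 (peak Park at position 3): ranking walks positions 3-2-4-1, expanding outward from the peak — single-peaked.
Ballot type 3: ranking walks positions 2-1-4-3; Quinn is ranked above Park even though Park lies between Quinn and the peak Pham on the axis — preferences dip and rise again. Not single-peaked.
Ballot type 4 (peak Yilmaz at position 1): ranking walks positions 1-2-3-4, expanding outward from the peak — single-peaked.
Ballot type 3 violates single-peakedness, so the profile is not single-peaked on this axis.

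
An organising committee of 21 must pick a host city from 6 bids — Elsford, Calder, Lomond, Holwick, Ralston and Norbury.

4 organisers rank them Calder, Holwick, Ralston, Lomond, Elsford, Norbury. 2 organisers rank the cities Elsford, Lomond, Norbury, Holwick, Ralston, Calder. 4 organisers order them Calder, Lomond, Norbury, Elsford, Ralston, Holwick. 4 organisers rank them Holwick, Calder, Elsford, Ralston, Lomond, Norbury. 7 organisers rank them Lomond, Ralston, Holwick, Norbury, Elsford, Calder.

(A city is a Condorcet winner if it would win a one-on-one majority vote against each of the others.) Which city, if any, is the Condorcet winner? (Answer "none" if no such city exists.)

Head-to-head results (21 organisers):
Elsford vs Calder: Calder wins 12–9.
Elsford vs Lomond: Lomond wins 15–6.
Elsford vs Holwick: Holwick, 15–6.
Elsford–Ralston: Ralston 11–10.
Elsford vs Norbury: Norbury wins 11–10.
Calder vs Lomond: Calder, 12–9.
Calder vs Holwick: Holwick wins 13–8.
Calder vs Ralston: Calder, 12–9.
Calder vs Norbury: Calder, 12–9.
Lomond vs Holwick: Lomond, 13–8.
Lomond vs Ralston: Lomond, 13–8.
Lomond–Norbury: Lomond 21–0.
Holwick vs Ralston: Ralston wins 11–10.
Holwick vs Norbury: Holwick wins 15–6.
Ralston vs Norbury: Ralston, 15–6.
Each city drops at least one matchup (Elsford loses to Calder; Calder loses to Holwick; Lomond loses to Calder; Holwick loses to Lomond; Ralston loses to Calder; Norbury loses to Calder); the cycle Calder beats Lomond beats Holwick beats Calder rules out a Condorcet winner.

none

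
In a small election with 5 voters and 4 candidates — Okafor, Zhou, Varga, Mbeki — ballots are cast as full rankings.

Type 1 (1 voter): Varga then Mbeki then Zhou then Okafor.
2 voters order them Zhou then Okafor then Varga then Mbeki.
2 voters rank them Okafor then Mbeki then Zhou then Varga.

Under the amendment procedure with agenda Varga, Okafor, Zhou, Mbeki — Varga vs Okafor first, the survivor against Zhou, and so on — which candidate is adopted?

Round 1: Varga vs Okafor — 1–4, Okafor advances.
Round 2: Okafor vs Zhou — 2–3, Zhou advances.
Round 3: Zhou vs Mbeki — 2–3, Mbeki advances.
The agenda winner is Mbeki.

Mbeki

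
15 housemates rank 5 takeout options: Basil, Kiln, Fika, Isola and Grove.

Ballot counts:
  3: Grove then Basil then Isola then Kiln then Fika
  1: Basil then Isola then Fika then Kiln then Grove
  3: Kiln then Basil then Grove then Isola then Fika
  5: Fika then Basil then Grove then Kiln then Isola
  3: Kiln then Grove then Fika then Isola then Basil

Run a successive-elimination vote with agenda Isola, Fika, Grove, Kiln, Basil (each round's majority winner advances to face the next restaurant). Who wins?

Basil

Round 1: Isola vs Fika — 7–8, Fika advances.
Round 2: Fika vs Grove — 6–9, Grove advances.
Round 3: Grove vs Kiln — 8–7, Grove advances.
Round 4: Grove vs Basil — 6–9, Basil advances.
The agenda winner is Basil.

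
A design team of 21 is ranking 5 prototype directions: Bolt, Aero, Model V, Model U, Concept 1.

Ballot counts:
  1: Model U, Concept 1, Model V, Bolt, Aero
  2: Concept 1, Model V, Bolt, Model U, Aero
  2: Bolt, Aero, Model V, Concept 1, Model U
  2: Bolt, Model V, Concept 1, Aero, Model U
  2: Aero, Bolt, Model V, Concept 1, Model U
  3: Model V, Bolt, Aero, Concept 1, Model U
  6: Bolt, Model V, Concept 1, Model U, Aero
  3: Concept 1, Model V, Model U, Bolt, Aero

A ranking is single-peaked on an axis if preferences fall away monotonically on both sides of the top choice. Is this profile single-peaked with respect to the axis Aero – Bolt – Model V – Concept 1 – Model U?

Axis positions: Aero=1, Bolt=2, Model V=3, Concept 1=4, Model U=5.
Bloc 1 (peak Model U at position 5): ranking walks positions 5-4-3-2-1, expanding outward from the peak — single-peaked.
Bloc 2 (peak Concept 1 at position 4): ranking walks positions 4-3-2-5-1, expanding outward from the peak — single-peaked.
Bloc 3 (peak Bolt at position 2): ranking walks positions 2-1-3-4-5, expanding outward from the peak — single-peaked.
Bloc 4 (peak Bolt at position 2): ranking walks positions 2-3-4-1-5, expanding outward from the peak — single-peaked.
Bloc 5 (peak Aero at position 1): ranking walks positions 1-2-3-4-5, expanding outward from the peak — single-peaked.
Bloc 6 (peak Model V at position 3): ranking walks positions 3-2-1-4-5, expanding outward from the peak — single-peaked.
Bloc 7 (peak Bolt at position 2): ranking walks positions 2-3-4-5-1, expanding outward from the peak — single-peaked.
Bloc 8 (peak Concept 1 at position 4): ranking walks positions 4-3-5-2-1, expanding outward from the peak — single-peaked.
Every ranking is single-peaked on this axis.

yes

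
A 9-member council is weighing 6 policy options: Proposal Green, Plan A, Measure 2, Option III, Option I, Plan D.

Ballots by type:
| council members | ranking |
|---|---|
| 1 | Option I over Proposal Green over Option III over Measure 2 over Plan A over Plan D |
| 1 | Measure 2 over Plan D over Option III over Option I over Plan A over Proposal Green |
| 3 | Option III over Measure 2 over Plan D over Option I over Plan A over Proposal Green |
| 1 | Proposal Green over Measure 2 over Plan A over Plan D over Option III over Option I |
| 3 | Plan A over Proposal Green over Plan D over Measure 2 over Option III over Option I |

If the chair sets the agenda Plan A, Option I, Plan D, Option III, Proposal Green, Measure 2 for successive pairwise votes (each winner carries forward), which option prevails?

Round 1: Plan A vs Option I — 4–5, Option I advances.
Round 2: Option I vs Plan D — 1–8, Plan D advances.
Round 3: Plan D vs Option III — 5–4, Plan D advances.
Round 4: Plan D vs Proposal Green — 4–5, Proposal Green advances.
Round 5: Proposal Green vs Measure 2 — 5–4, Proposal Green advances.
Proposal Green survives the agenda.

Proposal Green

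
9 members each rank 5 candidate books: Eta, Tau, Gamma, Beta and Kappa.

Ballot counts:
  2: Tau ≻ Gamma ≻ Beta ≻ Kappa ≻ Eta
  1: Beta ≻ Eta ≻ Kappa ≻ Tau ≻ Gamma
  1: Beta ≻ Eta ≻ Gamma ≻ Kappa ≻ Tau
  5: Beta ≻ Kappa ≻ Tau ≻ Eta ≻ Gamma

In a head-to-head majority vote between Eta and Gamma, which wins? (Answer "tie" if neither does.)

Ballots ranking Eta above Gamma: 1 + 1 + 5 = 7.
Ballots ranking Gamma above Eta: 9 − 7 = 2.
Eta wins the head-to-head 7–2.

Eta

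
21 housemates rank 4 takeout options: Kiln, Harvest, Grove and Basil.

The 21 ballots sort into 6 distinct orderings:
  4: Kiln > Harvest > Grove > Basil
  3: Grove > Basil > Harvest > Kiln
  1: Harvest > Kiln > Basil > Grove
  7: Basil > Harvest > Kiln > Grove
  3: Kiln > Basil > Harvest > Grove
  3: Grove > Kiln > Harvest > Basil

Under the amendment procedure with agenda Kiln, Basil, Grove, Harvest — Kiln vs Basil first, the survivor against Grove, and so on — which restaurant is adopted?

Harvest

Round 1: Kiln vs Basil — 11–10, Kiln advances.
Round 2: Kiln vs Grove — 15–6, Kiln advances.
Round 3: Kiln vs Harvest — 10–11, Harvest advances.
Harvest survives the agenda.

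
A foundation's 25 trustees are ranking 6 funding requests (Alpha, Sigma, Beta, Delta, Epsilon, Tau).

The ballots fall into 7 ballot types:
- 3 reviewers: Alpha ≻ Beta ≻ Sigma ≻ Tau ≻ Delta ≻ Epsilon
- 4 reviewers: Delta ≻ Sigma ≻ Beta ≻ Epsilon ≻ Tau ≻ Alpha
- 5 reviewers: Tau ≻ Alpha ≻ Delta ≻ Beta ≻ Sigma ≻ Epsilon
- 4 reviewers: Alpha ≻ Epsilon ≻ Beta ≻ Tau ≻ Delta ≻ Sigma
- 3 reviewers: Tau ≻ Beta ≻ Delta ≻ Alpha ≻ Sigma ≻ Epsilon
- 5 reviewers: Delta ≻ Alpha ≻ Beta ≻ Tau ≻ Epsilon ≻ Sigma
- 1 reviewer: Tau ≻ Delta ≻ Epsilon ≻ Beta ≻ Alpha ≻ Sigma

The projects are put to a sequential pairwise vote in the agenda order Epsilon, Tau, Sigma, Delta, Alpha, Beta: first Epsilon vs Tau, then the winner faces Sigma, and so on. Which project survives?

Round 1: Epsilon vs Tau — 8–17, Tau advances.
Round 2: Tau vs Sigma — 18–7, Tau advances.
Round 3: Tau vs Delta — 16–9, Tau advances.
Round 4: Tau vs Alpha — 13–12, Tau advances.
Round 5: Tau vs Beta — 9–16, Beta advances.
Beta survives the agenda.

Beta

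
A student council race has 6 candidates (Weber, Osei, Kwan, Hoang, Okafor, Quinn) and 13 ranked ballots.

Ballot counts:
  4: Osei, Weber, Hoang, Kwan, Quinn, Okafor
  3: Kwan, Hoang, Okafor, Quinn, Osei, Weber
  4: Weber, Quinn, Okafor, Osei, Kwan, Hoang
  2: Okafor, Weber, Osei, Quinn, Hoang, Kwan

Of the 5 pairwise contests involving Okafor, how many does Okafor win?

Okafor against each rival (13 voters):
Okafor vs Weber: Weber, 8–5.
Okafor vs Osei: Okafor wins 9–4.
Okafor vs Kwan: Kwan, 7–6.
Okafor vs Hoang: Hoang wins 7–6.
Okafor vs Quinn: 3+2 = 5 for Okafor, 8 for Quinn — Quinn by 8–5.
Okafor beats Osei; loses to Weber, Kwan, Hoang, Quinn — 1 pairwise win.

1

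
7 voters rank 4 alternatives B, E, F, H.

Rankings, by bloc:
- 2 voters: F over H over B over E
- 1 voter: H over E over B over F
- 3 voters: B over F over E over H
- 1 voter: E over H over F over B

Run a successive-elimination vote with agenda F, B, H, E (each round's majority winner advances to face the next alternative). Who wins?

Round 1: F vs B — 3–4, B advances.
Round 2: B vs H — 3–4, H advances.
Round 3: H vs E — 3–4, E advances.
The agenda winner is E.

E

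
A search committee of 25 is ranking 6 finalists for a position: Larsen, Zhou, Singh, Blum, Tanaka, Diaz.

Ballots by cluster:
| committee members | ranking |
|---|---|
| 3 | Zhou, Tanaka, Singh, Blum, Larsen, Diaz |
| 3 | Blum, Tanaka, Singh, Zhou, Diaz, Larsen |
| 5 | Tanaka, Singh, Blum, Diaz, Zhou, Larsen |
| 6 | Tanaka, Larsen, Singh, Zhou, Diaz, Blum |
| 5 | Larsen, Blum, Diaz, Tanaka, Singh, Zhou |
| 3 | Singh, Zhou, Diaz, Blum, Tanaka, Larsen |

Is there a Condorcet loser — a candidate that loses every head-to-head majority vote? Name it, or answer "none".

Head-to-head results (25 committee members):
Larsen vs Zhou: 6+5 = 11 for Larsen, 14 for Zhou — Zhou by 14–11.
Larsen vs Singh: 6+5 = 11 for Larsen, 14 for Singh — Singh by 14–11.
Larsen–Blum: Blum 14–11.
Larsen–Tanaka: Tanaka 20–5.
Larsen vs Diaz: Larsen, 14–11.
Zhou vs Singh: Singh wins 22–3.
Zhou vs Blum: Zhou is ranked higher on 3+6+3 = 12 ballots, Blum on 13. Blum wins 13–12.
Zhou vs Tanaka: Tanaka wins 19–6.
Zhou vs Diaz: Zhou is ranked higher on 3+3+6+3 = 15 ballots, Diaz on 10. Zhou wins 15–10.
Singh vs Blum: Singh wins 17–8.
Singh vs Tanaka: Singh is ranked higher on 3 ballots, Tanaka on 22. Tanaka wins 22–3.
Singh vs Diaz: Singh preferred on 3+3+5+6+3 = 20 ballots; Singh wins 20–5.
Blum vs Tanaka: 3+5+3 = 11 for Blum, 14 for Tanaka — Tanaka by 14–11.
Blum vs Diaz: Blum, 16–9.
Tanaka vs Diaz: 3+3+5+6 = 17 for Tanaka, 8 for Diaz — Tanaka by 17–8.
Diaz loses to every other candidate — it is the Condorcet loser.

Diaz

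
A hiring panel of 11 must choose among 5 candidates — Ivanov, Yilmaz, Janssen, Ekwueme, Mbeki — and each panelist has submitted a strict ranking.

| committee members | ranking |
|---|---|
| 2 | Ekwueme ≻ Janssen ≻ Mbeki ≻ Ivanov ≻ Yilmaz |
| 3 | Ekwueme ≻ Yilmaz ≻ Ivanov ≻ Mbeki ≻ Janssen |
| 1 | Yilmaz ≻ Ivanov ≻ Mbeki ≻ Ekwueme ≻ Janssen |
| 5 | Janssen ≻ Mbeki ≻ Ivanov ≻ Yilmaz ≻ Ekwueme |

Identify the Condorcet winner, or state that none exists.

Pairwise majorities:
Ivanov vs Yilmaz: Ivanov preferred on 2+5 = 7 ballots; Ivanov wins 7–4.
Ivanov vs Janssen: 3+1 = 4 for Ivanov, 7 for Janssen — Janssen by 7–4.
Ivanov vs Ekwueme: Ivanov preferred on 1+5 = 6 ballots; Ivanov wins 6–5.
Ivanov vs Mbeki: Ivanov preferred on 3+1 = 4 ballots; Mbeki wins 7–4.
Yilmaz vs Janssen: Yilmaz preferred on 3+1 = 4 ballots; Janssen wins 7–4.
Yilmaz vs Ekwueme: 1+5 = 6 for Yilmaz, 5 for Ekwueme — Yilmaz by 6–5.
Yilmaz vs Mbeki: 4 to 7, Mbeki.
Janssen vs Ekwueme: 5 to 6, Ekwueme.
Janssen vs Mbeki: Janssen is ranked higher on 2+5 = 7 ballots, Mbeki on 4. Janssen wins 7–4.
Ekwueme vs Mbeki: 5 to 6, Mbeki.
Each candidate drops at least one matchup (Ivanov loses to Janssen; Yilmaz loses to Ivanov; Janssen loses to Ekwueme; Ekwueme loses to Ivanov; Mbeki loses to Janssen); the cycle Ivanov → Ekwueme → Janssen → Ivanov rules out a Condorcet winner.

none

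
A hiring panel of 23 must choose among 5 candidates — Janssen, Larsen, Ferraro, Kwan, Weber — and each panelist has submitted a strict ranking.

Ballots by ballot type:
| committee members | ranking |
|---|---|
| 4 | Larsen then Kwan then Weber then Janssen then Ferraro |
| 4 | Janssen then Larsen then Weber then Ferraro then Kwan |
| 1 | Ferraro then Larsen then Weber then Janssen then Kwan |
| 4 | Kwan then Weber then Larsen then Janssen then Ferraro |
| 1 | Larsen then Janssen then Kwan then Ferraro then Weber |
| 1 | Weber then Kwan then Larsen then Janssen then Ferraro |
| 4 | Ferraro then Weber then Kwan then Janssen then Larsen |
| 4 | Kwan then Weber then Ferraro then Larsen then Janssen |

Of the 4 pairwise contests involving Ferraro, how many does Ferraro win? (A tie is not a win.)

Ferraro against each rival (23 committee members):
Ferraro vs Janssen: 9 to 14, Janssen.
Ferraro vs Larsen: Larsen wins 14–9.
Ferraro vs Kwan: Kwan, 14–9.
Ferraro–Weber: Weber 17–6.
Ferraro beats no one; loses to Janssen, Larsen, Kwan, Weber — 0 pairwise wins.

0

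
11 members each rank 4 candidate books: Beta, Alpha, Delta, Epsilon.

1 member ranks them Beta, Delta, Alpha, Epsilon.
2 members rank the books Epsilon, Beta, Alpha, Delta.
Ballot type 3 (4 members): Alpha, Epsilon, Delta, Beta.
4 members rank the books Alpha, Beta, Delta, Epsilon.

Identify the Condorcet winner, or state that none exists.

Alpha

Pairwise majorities:
Beta vs Alpha: Alpha, 8–3.
Beta vs Delta: Beta, 7–4.
Beta–Epsilon: Epsilon 6–5.
Alpha vs Delta: Alpha, 10–1.
Alpha vs Epsilon: Alpha, 9–2.
Delta–Epsilon: Epsilon 6–5.
Alpha wins every pairwise contest, so Alpha is the Condorcet winner.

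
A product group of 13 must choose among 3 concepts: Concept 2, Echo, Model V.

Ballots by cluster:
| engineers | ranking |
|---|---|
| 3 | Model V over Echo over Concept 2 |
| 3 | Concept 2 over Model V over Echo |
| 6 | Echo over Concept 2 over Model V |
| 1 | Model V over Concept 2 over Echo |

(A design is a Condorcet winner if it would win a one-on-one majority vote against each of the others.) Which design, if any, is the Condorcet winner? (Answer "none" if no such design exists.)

none

Check each pair by majority over 13 ballots:
Concept 2 vs Echo: 4 to 9, Echo.
Concept 2 vs Model V: Concept 2 preferred on 3+6 = 9 ballots; Concept 2 wins 9–4.
Echo vs Model V: Echo is ranked higher on 6 ballots, Model V on 7. Model V wins 7–6.
Every design loses at least once (Concept 2 loses to Echo; Echo loses to Model V; Model V loses to Concept 2). The majority relation contains the cycle Concept 2 > Model V > Echo > Concept 2, so there is no Condorcet winner.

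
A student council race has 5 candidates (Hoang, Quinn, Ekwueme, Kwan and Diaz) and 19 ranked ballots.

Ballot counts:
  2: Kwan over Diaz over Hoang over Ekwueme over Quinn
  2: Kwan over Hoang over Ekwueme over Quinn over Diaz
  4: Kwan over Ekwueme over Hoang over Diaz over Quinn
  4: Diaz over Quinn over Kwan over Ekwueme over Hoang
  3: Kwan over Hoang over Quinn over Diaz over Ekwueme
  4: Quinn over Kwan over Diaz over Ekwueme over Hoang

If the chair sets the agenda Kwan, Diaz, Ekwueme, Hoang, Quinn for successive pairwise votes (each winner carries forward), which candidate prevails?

Kwan

Round 1: Kwan vs Diaz — 15–4, Kwan advances.
Round 2: Kwan vs Ekwueme — 19–0, Kwan advances.
Round 3: Kwan vs Hoang — 19–0, Kwan advances.
Round 4: Kwan vs Quinn — 11–8, Kwan advances.
The agenda winner is Kwan.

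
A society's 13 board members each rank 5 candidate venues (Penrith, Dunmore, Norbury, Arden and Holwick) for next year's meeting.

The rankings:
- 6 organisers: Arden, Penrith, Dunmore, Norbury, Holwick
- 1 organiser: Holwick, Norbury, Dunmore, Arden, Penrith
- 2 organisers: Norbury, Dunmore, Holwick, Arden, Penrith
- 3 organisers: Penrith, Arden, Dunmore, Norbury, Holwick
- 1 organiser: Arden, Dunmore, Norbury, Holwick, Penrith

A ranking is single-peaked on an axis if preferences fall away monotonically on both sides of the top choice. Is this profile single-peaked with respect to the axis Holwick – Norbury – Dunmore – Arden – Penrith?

yes

Axis positions: Holwick=1, Norbury=2, Dunmore=3, Arden=4, Penrith=5.
Faction 1 (peak Arden at position 4): ranking walks positions 4-5-3-2-1, expanding outward from the peak — single-peaked.
Faction 2 (peak Holwick at position 1): ranking walks positions 1-2-3-4-5, expanding outward from the peak — single-peaked.
Faction 3 (peak Norbury at position 2): ranking walks positions 2-3-1-4-5, expanding outward from the peak — single-peaked.
Faction 4 (peak Penrith at position 5): ranking walks positions 5-4-3-2-1, expanding outward from the peak — single-peaked.
Faction 5 (peak Arden at position 4): ranking walks positions 4-3-2-1-5, expanding outward from the peak — single-peaked.
Every ranking is single-peaked on this axis.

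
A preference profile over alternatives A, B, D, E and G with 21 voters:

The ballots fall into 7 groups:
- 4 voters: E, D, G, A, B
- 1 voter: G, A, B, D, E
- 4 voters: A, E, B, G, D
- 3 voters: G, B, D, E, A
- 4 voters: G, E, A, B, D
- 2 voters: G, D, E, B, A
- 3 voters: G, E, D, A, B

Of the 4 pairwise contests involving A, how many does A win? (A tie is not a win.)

1

A against each rival (21 voters):
A vs B: A is ranked higher on 4+1+4+4+3 = 16 ballots, B on 5. A wins 16–5.
A vs D: D, 12–9.
A vs E: 1+4 = 5 for A, 16 for E — E by 16–5.
A vs G: G wins 17–4.
A beats B; loses to D, E, G — 1 pairwise win.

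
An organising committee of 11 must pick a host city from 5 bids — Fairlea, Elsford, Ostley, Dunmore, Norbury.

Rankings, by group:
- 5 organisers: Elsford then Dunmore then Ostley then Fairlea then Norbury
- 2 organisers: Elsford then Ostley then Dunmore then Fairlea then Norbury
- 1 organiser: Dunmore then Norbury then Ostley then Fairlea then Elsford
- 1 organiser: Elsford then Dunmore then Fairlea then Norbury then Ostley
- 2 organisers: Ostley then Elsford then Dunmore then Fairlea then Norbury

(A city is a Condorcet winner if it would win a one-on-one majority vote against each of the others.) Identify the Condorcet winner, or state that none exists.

Check each pair by majority over 11 ballots:
Fairlea vs Elsford: 1 to 10, Elsford.
Fairlea vs Ostley: Fairlea preferred on 1 ballot; Ostley wins 10–1.
Fairlea vs Dunmore: Dunmore, 11–0.
Fairlea vs Norbury: Fairlea, 10–1.
Elsford–Ostley: Elsford 8–3.
Elsford–Dunmore: Elsford 10–1.
Elsford vs Norbury: Elsford is ranked higher on 5+2+1+2 = 10 ballots, Norbury on 1. Elsford wins 10–1.
Ostley vs Dunmore: Ostley preferred on 2+2 = 4 ballots; Dunmore wins 7–4.
Ostley vs Norbury: 5+2+2 = 9 for Ostley, 2 for Norbury — Ostley by 9–2.
Dunmore vs Norbury: Dunmore wins 11–0.
Only Elsford has no losses; Elsford is the Condorcet winner.

Elsford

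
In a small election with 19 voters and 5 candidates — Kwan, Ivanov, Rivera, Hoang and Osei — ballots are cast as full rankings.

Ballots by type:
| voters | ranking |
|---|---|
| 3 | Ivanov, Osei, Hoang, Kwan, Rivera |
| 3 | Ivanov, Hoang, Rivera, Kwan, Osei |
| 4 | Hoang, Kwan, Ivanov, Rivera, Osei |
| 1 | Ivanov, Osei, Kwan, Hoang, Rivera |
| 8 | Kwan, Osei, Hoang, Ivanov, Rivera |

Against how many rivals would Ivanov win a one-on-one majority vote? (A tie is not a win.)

2

Ivanov against each rival (19 voters):
Ivanov vs Kwan: 7 to 12, Kwan.
Ivanov vs Rivera: Ivanov wins 19–0.
Ivanov vs Hoang: 3+3+1 = 7 for Ivanov, 12 for Hoang — Hoang by 12–7.
Ivanov vs Osei: 3+3+4+1 = 11 for Ivanov, 8 for Osei — Ivanov by 11–8.
Ivanov beats Rivera, Osei; loses to Kwan, Hoang — 2 pairwise wins.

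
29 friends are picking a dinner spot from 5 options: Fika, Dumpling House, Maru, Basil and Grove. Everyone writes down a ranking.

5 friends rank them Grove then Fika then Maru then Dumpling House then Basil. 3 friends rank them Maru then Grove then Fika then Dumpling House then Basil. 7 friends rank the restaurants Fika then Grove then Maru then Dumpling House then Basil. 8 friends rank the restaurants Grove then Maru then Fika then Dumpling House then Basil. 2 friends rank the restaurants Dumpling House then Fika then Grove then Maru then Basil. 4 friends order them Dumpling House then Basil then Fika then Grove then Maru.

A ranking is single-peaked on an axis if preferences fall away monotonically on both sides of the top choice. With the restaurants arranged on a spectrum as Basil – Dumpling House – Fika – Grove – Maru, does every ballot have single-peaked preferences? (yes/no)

yes

Axis positions: Basil=1, Dumpling House=2, Fika=3, Grove=4, Maru=5.
Type 1 (peak Grove at position 4): ranking walks positions 4-3-5-2-1, expanding outward from the peak — single-peaked.
Type 2 (peak Maru at position 5): ranking walks positions 5-4-3-2-1, expanding outward from the peak — single-peaked.
Type 3 (peak Fika at position 3): ranking walks positions 3-4-5-2-1, expanding outward from the peak — single-peaked.
Type 4 (peak Grove at position 4): ranking walks positions 4-5-3-2-1, expanding outward from the peak — single-peaked.
Type 5 (peak Dumpling House at position 2): ranking walks positions 2-3-4-5-1, expanding outward from the peak — single-peaked.
Type 6 (peak Dumpling House at position 2): ranking walks positions 2-1-3-4-5, expanding outward from the peak — single-peaked.
Every ranking is single-peaked on this axis.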